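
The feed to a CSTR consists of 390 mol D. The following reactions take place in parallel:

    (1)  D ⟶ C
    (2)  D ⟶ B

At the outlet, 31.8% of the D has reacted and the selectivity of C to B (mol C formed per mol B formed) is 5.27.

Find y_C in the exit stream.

0.267

Conversion of D: D consumed = 0.318 × 390 = 124 mol = 1ξ₁ + 1ξ₂.
Selectivity: 1ξ₁ / (1ξ₂) = 5.27 → ξ₁ = 5.27 ξ₂.
Substitute: (1·5.27 + 1) ξ₂ = 124 → ξ₂ = 19.78 mol, ξ₁ = 104.2 mol.
Outlet amounts (n = n₀ + Σ ν·ξ):
  D: 390 − 1(104.2) − 1(19.78) = 266
  C: 0 + 1(104.2) = 104.2
  B: 0 + 1(19.78) = 19.78
Total out = 390 mol; y_C = 104.2 / 390 = 0.2673.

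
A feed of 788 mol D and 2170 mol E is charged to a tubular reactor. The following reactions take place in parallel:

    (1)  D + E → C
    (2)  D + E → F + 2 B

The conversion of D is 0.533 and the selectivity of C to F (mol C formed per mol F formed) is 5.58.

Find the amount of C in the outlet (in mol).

356 mol

Conversion of D: D consumed = 0.533 × 788 = 420 mol = 1ξ₁ + 1ξ₂.
Selectivity: 1ξ₁ / (1ξ₂) = 5.58 → ξ₁ = 5.58 ξ₂.
Substitute: (1·5.58 + 1) ξ₂ = 420 → ξ₂ = 63.83 mol, ξ₁ = 356.2 mol.
Outlet amounts (n = n₀ + Σ ν·ξ):
  D: 788 − 1(356.2) − 1(63.83) = 368
  E: 2170 − 1(356.2) − 1(63.83) = 1750
  C: 0 + 1(356.2) = 356.2
  F: 0 + 1(63.83) = 63.83
  B: 0 + 2(63.83) = 127.7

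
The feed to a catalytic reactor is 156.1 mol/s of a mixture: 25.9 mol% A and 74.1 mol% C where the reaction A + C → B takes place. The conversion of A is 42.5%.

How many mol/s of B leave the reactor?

17.2 mol/s

A reacted = 0.425 × 40.43 = 17.18 mol/s; ν_A = −1, so ξ = 17.18/1 = 17.18 mol/s.
Outlet amounts (n = n₀ + ν ξ):
  A: 40.43 − 1(17.18) = 23.25
  C: 115.7 − 1(17.18) = 98.49
  B: 0 + 1(17.18) = 17.18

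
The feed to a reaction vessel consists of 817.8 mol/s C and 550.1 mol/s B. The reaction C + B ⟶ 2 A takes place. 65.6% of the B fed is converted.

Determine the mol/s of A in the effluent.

B reacted = 0.656 × 550.1 = 360.9 mol/s; ν_B = −1, so ξ = 360.9/1 = 360.9 mol/s.
Outlet amounts (n = n₀ + ν ξ):
  C: 817.8 − 1(360.9) = 456.9
  B: 550.1 − 1(360.9) = 189.2
  A: 0 + 2(360.9) = 721.7

722 mol/s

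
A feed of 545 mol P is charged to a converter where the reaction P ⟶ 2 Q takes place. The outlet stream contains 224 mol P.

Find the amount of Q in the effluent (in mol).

642 mol

For P: n = n₀ − 1ξ → 224 = 545 − 1ξ, giving ξ = 321 mol.
Outlet amounts (n = n₀ + ν ξ):
  P: 545 − 1(321) = 224
  Q: 0 + 2(321) = 642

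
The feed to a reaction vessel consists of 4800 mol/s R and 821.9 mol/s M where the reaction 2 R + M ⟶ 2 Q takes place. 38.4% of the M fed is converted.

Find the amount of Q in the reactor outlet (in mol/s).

631 mol/s

M reacted = 0.384 × 821.9 = 315.6 mol/s; ν_M = −1, so ξ = 315.6/1 = 315.6 mol/s.
Outlet amounts (n = n₀ + ν ξ):
  R: 4800 − 2(315.6) = 4169
  M: 821.9 − 1(315.6) = 506.3
  Q: 0 + 2(315.6) = 631.2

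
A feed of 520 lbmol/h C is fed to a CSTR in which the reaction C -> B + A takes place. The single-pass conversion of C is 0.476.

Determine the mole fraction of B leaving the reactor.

0.322

C reacted = 0.476 × 520 = 247.5 lbmol/h; ν_C = −1, so ξ = 247.5/1 = 247.5 lbmol/h.
Outlet amounts (n = n₀ + ν ξ):
  C: 520 − 1(247.5) = 272.5
  B: 0 + 1(247.5) = 247.5
  A: 0 + 1(247.5) = 247.5
Total out = 767.5 lbmol/h; y_B = 247.5 / 767.5 = 0.3225.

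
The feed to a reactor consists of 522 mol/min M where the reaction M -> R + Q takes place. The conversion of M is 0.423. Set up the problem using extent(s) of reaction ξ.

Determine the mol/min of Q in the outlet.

M reacted = 0.423 × 522 = 220.8 mol/min; ν_M = −1, so ξ = 220.8/1 = 220.8 mol/min.
Outlet amounts (n = n₀ + ν ξ):
  M: 522 − 1(220.8) = 301.2
  R: 0 + 1(220.8) = 220.8
  Q: 0 + 1(220.8) = 220.8

221 mol/min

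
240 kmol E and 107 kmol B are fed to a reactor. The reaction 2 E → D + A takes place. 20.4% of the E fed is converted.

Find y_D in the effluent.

0.0705

E reacted = 0.204 × 240 = 48.96 kmol; ν_E = −2, so ξ = 48.96/2 = 24.48 kmol.
Outlet amounts (n = n₀ + ν ξ):
  E: 240 − 2(24.48) = 191
  D: 0 + 1(24.48) = 24.48
  A: 0 + 1(24.48) = 24.48
  B: 107 (inert)
Total out = 347 kmol; y_D = 24.48 / 347 = 0.07055.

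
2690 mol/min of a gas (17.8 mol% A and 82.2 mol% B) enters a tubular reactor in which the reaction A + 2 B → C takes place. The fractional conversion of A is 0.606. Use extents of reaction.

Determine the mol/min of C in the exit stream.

A reacted = 0.606 × 478.8 = 290.2 mol/min; ν_A = −1, so ξ = 290.2/1 = 290.2 mol/min.
Outlet amounts (n = n₀ + ν ξ):
  A: 478.8 − 1(290.2) = 188.7
  B: 2211 − 2(290.2) = 1631
  C: 0 + 1(290.2) = 290.2

290 mol/min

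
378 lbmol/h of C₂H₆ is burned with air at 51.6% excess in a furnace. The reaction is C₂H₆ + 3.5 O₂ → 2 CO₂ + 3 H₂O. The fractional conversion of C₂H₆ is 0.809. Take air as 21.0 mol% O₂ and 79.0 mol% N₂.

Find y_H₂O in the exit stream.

0.091

Stoichiometric O₂ = 3.5 × 378 = 1323 lbmol/h; O₂ fed = 1323 × 1.516 = 2006 lbmol/h.
N₂ fed = 2006 × 79/21 = 7545 lbmol/h.
Fuel reacted = 0.809 × 378 → ξ = 305.8 lbmol/h.
Outlet (n = n₀ + ν ξ):
  C₂H₆: 378 − 1(305.8) = 72.2
  O₂: 2006 − 3.5(305.8) = 935.4
  N₂: 7545 (inert)
  CO₂: 0 + 2(305.8) = 611.6
  H₂O: 0 + 3(305.8) = 917.4
Total out = 10080 lbmol/h; y_H₂O = 917.4 / 10080 = 0.091.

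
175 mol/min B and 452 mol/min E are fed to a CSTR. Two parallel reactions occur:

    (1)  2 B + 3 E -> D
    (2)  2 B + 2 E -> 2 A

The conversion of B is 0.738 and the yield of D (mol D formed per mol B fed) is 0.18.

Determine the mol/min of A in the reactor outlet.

Yield of D: 1ξ₁ / 175 = 0.18 → ξ₁ = 31.5 mol/min.
Conversion of B: 2ξ₁ + 2ξ₂ = 0.738 × 175 = 129.2 → ξ₂ = 33.08 mol/min.
Outlet amounts (n = n₀ + Σ ν·ξ):
  B: 175 − 2(31.5) − 2(33.08) = 45.85
  E: 452 − 3(31.5) − 2(33.08) = 291.4
  D: 0 + 1(31.5) = 31.5
  A: 0 + 2(33.08) = 66.15

66.2 mol/min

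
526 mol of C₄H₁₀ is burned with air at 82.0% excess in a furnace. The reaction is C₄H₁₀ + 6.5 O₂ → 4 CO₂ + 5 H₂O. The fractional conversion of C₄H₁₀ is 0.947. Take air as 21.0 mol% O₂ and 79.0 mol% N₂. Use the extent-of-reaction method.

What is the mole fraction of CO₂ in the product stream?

0.0645

Stoichiometric O₂ = 6.5 × 526 = 3419 mol; O₂ fed = 3419 × 1.820 = 6223 mol.
N₂ fed = 6223 × 79/21 = 23410 mol.
Fuel reacted = 0.947 × 526 → ξ = 498.1 mol.
Outlet (n = n₀ + ν ξ):
  C₄H₁₀: 526 − 1(498.1) = 27.88
  O₂: 6223 − 6.5(498.1) = 2985
  N₂: 23410 (inert)
  CO₂: 0 + 4(498.1) = 1992
  H₂O: 0 + 5(498.1) = 2491
Total out = 30900 mol; y_CO₂ = 1992 / 30900 = 0.06447.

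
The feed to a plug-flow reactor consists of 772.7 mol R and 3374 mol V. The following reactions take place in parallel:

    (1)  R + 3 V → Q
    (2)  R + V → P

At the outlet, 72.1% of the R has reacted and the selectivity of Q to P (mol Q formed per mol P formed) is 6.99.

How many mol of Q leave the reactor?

487 mol

Conversion of R: R consumed = 0.721 × 772.7 = 557.1 mol = 1ξ₁ + 1ξ₂.
Selectivity: 1ξ₁ / (1ξ₂) = 6.99 → ξ₁ = 6.99 ξ₂.
Substitute: (1·6.99 + 1) ξ₂ = 557.1 → ξ₂ = 69.73 mol, ξ₁ = 487.4 mol.
Outlet amounts (n = n₀ + Σ ν·ξ):
  R: 772.7 − 1(487.4) − 1(69.73) = 215.6
  V: 3374 − 3(487.4) − 1(69.73) = 1842
  Q: 0 + 1(487.4) = 487.4
  P: 0 + 1(69.73) = 69.73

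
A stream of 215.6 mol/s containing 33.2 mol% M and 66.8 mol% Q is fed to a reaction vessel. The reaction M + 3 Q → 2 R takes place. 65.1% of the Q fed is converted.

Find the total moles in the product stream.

153 mol/s

Q reacted = 0.651 × 144 = 93.76 mol/s; ν_Q = −3, so ξ = 93.76/3 = 31.25 mol/s.
Outlet amounts (n = n₀ + ν ξ):
  M: 71.58 − 1(31.25) = 40.33
  Q: 144 − 3(31.25) = 50.26
  R: 0 + 2(31.25) = 62.51
Total out = 40.33 + 50.26 + 62.51 = 153.1 mol/s.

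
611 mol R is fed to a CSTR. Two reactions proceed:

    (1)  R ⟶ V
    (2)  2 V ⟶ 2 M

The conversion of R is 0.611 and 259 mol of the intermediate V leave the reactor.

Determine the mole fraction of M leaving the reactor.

Conversion of R: R consumed = 1ξ₁ = 0.611 × 611 → ξ₁ = 373.3 mol.
V balance: n_V = 0 + 1ξ₁ − 2ξ₂ = 259 → ξ₂ = (1·373.3 − 259)/2 = 57.16 mol.
Outlet amounts (n = n₀ + Σ ν·ξ):
  R: 611 − 1(373.3) = 237.7
  V: 0 + 1(373.3) − 2(57.16) = 259
  M: 0 + 2(57.16) = 114.3
Total out = 611 mol; y_M = 114.3 / 611 = 0.1871.

0.187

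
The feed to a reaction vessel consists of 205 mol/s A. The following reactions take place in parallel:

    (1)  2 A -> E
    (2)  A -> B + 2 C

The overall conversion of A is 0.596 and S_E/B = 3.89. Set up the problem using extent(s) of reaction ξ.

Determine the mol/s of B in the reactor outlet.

Conversion of A: A consumed = 0.596 × 205 = 122.2 mol/s = 2ξ₁ + 1ξ₂.
Selectivity: 1ξ₁ / (1ξ₂) = 3.89 → ξ₁ = 3.89 ξ₂.
Substitute: (2·3.89 + 1) ξ₂ = 122.2 → ξ₂ = 13.92 mol/s, ξ₁ = 54.13 mol/s.
Outlet amounts (n = n₀ + Σ ν·ξ):
  A: 205 − 2(54.13) − 1(13.92) = 82.82
  E: 0 + 1(54.13) = 54.13
  B: 0 + 1(13.92) = 13.92
  C: 0 + 2(13.92) = 27.83

13.9 mol/s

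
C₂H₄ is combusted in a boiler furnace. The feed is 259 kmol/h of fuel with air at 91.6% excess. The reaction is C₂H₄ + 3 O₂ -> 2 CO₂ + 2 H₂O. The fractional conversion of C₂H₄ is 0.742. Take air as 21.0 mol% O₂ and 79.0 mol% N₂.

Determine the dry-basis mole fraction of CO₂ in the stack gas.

0.0552

Stoichiometric O₂ = 3 × 259 = 777 kmol/h; O₂ fed = 777 × 1.916 = 1489 kmol/h.
N₂ fed = 1489 × 79/21 = 5600 kmol/h.
Fuel reacted = 0.742 × 259 → ξ = 192.2 kmol/h.
Outlet (n = n₀ + ν ξ):
  C₂H₄: 259 − 1(192.2) = 66.82
  O₂: 1489 − 3(192.2) = 912.2
  N₂: 5600 (inert)
  CO₂: 0 + 2(192.2) = 384.4
  H₂O: 0 + 2(192.2) = 384.4
Dry total = 6964 kmol/h; y_CO₂ (dry) = 384.4 / 6964 = 0.05519.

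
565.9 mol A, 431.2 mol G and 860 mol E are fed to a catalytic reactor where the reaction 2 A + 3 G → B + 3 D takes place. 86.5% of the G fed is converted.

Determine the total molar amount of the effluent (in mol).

1730 mol

G reacted = 0.865 × 431.2 = 373 mol; ν_G = −3, so ξ = 373/3 = 124.3 mol.
Outlet amounts (n = n₀ + ν ξ):
  A: 565.9 − 2(124.3) = 317.2
  G: 431.2 − 3(124.3) = 58.21
  B: 0 + 1(124.3) = 124.3
  D: 0 + 3(124.3) = 373
  E: 860 (inert)
Total out = 317.2 + 58.21 + 124.3 + 373 + 860 = 1733 mol.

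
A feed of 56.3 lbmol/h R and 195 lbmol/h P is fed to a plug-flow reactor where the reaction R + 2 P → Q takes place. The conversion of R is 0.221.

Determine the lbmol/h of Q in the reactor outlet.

R reacted = 0.221 × 56.3 = 12.44 lbmol/h; ν_R = −1, so ξ = 12.44/1 = 12.44 lbmol/h.
Outlet amounts (n = n₀ + ν ξ):
  R: 56.3 − 1(12.44) = 43.86
  P: 195 − 2(12.44) = 170.1
  Q: 0 + 1(12.44) = 12.44

12.4 lbmol/h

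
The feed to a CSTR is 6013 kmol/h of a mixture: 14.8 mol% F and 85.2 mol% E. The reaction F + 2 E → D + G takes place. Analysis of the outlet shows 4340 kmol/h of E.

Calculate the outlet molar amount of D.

392 kmol/h

For E: n = n₀ − 2ξ → 4340 = 5123 − 2ξ, giving ξ = 391.5 kmol/h.
Outlet amounts (n = n₀ + ν ξ):
  F: 889.9 − 1(391.5) = 498.4
  E: 5123 − 2(391.5) = 4340
  D: 0 + 1(391.5) = 391.5
  G: 0 + 1(391.5) = 391.5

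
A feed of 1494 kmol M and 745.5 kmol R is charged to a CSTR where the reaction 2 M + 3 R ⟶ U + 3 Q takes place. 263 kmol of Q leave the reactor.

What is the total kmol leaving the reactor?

2150 kmol

For Q: n = n₀ + 3ξ → 263 = 0 + 3ξ, giving ξ = 87.67 kmol.
Outlet amounts (n = n₀ + ν ξ):
  M: 1494 − 2(87.67) = 1319
  R: 745.5 − 3(87.67) = 482.5
  U: 0 + 1(87.67) = 87.67
  Q: 0 + 3(87.67) = 263
Total out = 1319 + 482.5 + 87.67 + 263 = 2152 kmol.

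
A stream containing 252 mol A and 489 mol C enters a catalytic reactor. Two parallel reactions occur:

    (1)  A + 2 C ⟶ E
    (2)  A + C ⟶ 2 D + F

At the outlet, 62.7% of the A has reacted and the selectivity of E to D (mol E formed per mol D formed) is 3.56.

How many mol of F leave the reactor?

Conversion of A: A consumed = 0.627 × 252 = 158 mol = 1ξ₁ + 1ξ₂.
Selectivity: 1ξ₁ / (2ξ₂) = 3.56 → ξ₁ = 7.12 ξ₂.
Substitute: (1·7.12 + 1) ξ₂ = 158 → ξ₂ = 19.46 mol, ξ₁ = 138.5 mol.
Outlet amounts (n = n₀ + Σ ν·ξ):
  A: 252 − 1(138.5) − 1(19.46) = 94
  C: 489 − 2(138.5) − 1(19.46) = 192.5
  E: 0 + 1(138.5) = 138.5
  D: 0 + 2(19.46) = 38.92
  F: 0 + 1(19.46) = 19.46

19.5 mol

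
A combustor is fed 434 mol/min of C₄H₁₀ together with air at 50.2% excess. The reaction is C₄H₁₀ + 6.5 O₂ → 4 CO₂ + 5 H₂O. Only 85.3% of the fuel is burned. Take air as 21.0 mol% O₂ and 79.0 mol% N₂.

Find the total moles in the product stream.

Stoichiometric O₂ = 6.5 × 434 = 2821 mol/min; O₂ fed = 2821 × 1.502 = 4237 mol/min.
N₂ fed = 4237 × 79/21 = 15940 mol/min.
Fuel reacted = 0.853 × 434 → ξ = 370.2 mol/min.
Outlet (n = n₀ + ν ξ):
  C₄H₁₀: 434 − 1(370.2) = 63.8
  O₂: 4237 − 6.5(370.2) = 1831
  N₂: 15940 (inert)
  CO₂: 0 + 4(370.2) = 1481
  H₂O: 0 + 5(370.2) = 1851
Total out = 63.8 + 1831 + 15940 + 1481 + 1851 = 21170 mol/min.

21200 mol/min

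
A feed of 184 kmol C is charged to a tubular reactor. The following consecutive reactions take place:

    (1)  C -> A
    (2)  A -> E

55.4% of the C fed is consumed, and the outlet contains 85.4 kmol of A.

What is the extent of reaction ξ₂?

ξ₂ = 16.5 kmol

Conversion of C: C consumed = 1ξ₁ = 0.554 × 184 → ξ₁ = 101.9 kmol.
A balance: n_A = 0 + 1ξ₁ − 1ξ₂ = 85.4 → ξ₂ = (1·101.9 − 85.4)/1 = 16.54 kmol.
Outlet amounts (n = n₀ + Σ ν·ξ):
  C: 184 − 1(101.9) = 82.06
  A: 0 + 1(101.9) − 1(16.54) = 85.4
  E: 0 + 1(16.54) = 16.54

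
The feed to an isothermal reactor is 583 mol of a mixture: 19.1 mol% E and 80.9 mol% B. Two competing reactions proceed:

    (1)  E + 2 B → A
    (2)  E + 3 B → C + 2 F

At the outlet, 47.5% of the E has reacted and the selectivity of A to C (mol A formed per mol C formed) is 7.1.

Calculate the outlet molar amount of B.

Conversion of E: E consumed = 0.475 × 111.4 = 52.89 mol = 1ξ₁ + 1ξ₂.
Selectivity: 1ξ₁ / (1ξ₂) = 7.1 → ξ₁ = 7.1 ξ₂.
Substitute: (1·7.1 + 1) ξ₂ = 52.89 → ξ₂ = 6.53 mol, ξ₁ = 46.36 mol.
Outlet amounts (n = n₀ + Σ ν·ξ):
  E: 111.4 − 1(46.36) − 1(6.53) = 58.46
  B: 471.6 − 2(46.36) − 3(6.53) = 359.3
  A: 0 + 1(46.36) = 46.36
  C: 0 + 1(6.53) = 6.53
  F: 0 + 2(6.53) = 13.06

359 mol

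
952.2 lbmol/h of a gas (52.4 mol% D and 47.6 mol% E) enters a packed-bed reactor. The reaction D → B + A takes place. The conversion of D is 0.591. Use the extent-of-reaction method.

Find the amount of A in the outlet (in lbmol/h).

D reacted = 0.591 × 499 = 294.9 lbmol/h; ν_D = −1, so ξ = 294.9/1 = 294.9 lbmol/h.
Outlet amounts (n = n₀ + ν ξ):
  D: 499 − 1(294.9) = 204.1
  B: 0 + 1(294.9) = 294.9
  A: 0 + 1(294.9) = 294.9
  E: 453.2 (inert)

295 lbmol/h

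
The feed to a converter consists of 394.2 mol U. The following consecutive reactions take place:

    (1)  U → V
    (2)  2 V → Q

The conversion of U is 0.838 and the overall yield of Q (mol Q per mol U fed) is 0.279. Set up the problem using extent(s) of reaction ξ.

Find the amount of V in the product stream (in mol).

110 mol

Conversion of U: U consumed = 1ξ₁ = 0.838 × 394.2 → ξ₁ = 330.3 mol.
Yield of Q: 1ξ₂ / 394.2 = 0.279 → ξ₂ = 110 mol.
Outlet amounts (n = n₀ + Σ ν·ξ):
  U: 394.2 − 1(330.3) = 63.86
  V: 0 + 1(330.3) − 2(110) = 110.4
  Q: 0 + 1(110) = 110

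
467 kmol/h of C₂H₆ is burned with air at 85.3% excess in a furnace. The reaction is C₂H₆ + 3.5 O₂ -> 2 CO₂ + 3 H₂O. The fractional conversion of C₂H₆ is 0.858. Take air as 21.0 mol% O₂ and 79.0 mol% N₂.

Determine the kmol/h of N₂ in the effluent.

11400 kmol/h

Stoichiometric O₂ = 3.5 × 467 = 1634 kmol/h; O₂ fed = 1634 × 1.853 = 3029 kmol/h.
N₂ fed = 3029 × 79/21 = 11390 kmol/h.
Fuel reacted = 0.858 × 467 → ξ = 400.7 kmol/h.
Outlet (n = n₀ + ν ξ):
  C₂H₆: 467 − 1(400.7) = 66.31
  O₂: 3029 − 3.5(400.7) = 1626
  N₂: 11390 (inert)
  CO₂: 0 + 2(400.7) = 801.4
  H₂O: 0 + 3(400.7) = 1202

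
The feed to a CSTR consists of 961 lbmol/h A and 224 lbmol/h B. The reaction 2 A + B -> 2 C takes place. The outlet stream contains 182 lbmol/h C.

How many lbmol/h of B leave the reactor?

For C: n = n₀ + 2ξ → 182 = 0 + 2ξ, giving ξ = 91 lbmol/h.
Outlet amounts (n = n₀ + ν ξ):
  A: 961 − 2(91) = 779
  B: 224 − 1(91) = 133
  C: 0 + 2(91) = 182

133 lbmol/h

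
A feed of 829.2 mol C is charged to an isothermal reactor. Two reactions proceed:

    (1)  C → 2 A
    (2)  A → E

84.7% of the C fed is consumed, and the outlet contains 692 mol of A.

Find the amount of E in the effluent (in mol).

Conversion of C: C consumed = 1ξ₁ = 0.847 × 829.2 → ξ₁ = 702.3 mol.
A balance: n_A = 0 + 2ξ₁ − 1ξ₂ = 692 → ξ₂ = (2·702.3 − 692)/1 = 712.7 mol.
Outlet amounts (n = n₀ + Σ ν·ξ):
  C: 829.2 − 1(702.3) = 126.9
  A: 0 + 2(702.3) − 1(712.7) = 692
  E: 0 + 1(712.7) = 712.7

713 mol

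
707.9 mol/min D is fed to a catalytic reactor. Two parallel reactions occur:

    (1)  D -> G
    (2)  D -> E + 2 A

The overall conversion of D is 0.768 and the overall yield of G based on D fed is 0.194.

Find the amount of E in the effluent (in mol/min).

406 mol/min

Yield of G: 1ξ₁ / 707.9 = 0.194 → ξ₁ = 137.3 mol/min.
Conversion of D: 1ξ₁ + 1ξ₂ = 0.768 × 707.9 = 543.7 → ξ₂ = 406.3 mol/min.
Outlet amounts (n = n₀ + Σ ν·ξ):
  D: 707.9 − 1(137.3) − 1(406.3) = 164.2
  G: 0 + 1(137.3) = 137.3
  E: 0 + 1(406.3) = 406.3
  A: 0 + 2(406.3) = 812.7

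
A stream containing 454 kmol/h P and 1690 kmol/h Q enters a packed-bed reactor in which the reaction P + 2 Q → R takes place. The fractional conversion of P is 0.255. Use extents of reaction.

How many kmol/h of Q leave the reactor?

1460 kmol/h

P reacted = 0.255 × 454 = 115.8 kmol/h; ν_P = −1, so ξ = 115.8/1 = 115.8 kmol/h.
Outlet amounts (n = n₀ + ν ξ):
  P: 454 − 1(115.8) = 338.2
  Q: 1690 − 2(115.8) = 1458
  R: 0 + 1(115.8) = 115.8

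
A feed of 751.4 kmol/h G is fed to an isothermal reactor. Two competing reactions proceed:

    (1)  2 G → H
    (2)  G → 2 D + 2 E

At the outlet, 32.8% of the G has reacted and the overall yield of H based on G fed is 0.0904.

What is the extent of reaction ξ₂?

Yield of H: 1ξ₁ / 751.4 = 0.0904 → ξ₁ = 67.93 kmol/h.
Conversion of G: 2ξ₁ + 1ξ₂ = 0.328 × 751.4 = 246.5 → ξ₂ = 110.6 kmol/h.
Outlet amounts (n = n₀ + Σ ν·ξ):
  G: 751.4 − 2(67.93) − 1(110.6) = 504.9
  H: 0 + 1(67.93) = 67.93
  D: 0 + 2(110.6) = 221.2
  E: 0 + 2(110.6) = 221.2

ξ₂ = 111 kmol/h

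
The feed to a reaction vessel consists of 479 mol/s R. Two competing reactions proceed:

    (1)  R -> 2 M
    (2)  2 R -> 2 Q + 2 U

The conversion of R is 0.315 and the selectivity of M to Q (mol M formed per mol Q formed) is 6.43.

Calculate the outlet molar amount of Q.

35.8 mol/s

Conversion of R: R consumed = 0.315 × 479 = 150.9 mol/s = 1ξ₁ + 2ξ₂.
Selectivity: 2ξ₁ / (2ξ₂) = 6.43 → ξ₁ = 6.43 ξ₂.
Substitute: (1·6.43 + 2) ξ₂ = 150.9 → ξ₂ = 17.9 mol/s, ξ₁ = 115.1 mol/s.
Outlet amounts (n = n₀ + Σ ν·ξ):
  R: 479 − 1(115.1) − 2(17.9) = 328.1
  M: 0 + 2(115.1) = 230.2
  Q: 0 + 2(17.9) = 35.8
  U: 0 + 2(17.9) = 35.8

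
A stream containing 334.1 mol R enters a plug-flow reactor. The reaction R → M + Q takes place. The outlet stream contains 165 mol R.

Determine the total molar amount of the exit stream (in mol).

For R: n = n₀ − 1ξ → 165 = 334.1 − 1ξ, giving ξ = 169.1 mol.
Outlet amounts (n = n₀ + ν ξ):
  R: 334.1 − 1(169.1) = 165
  M: 0 + 1(169.1) = 169.1
  Q: 0 + 1(169.1) = 169.1
Total out = 165 + 169.1 + 169.1 = 503.2 mol.

503 mol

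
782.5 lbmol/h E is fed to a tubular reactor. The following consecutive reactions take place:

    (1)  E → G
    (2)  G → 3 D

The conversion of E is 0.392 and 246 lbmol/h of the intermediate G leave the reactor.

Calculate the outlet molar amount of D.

182 lbmol/h

Conversion of E: E consumed = 1ξ₁ = 0.392 × 782.5 → ξ₁ = 306.7 lbmol/h.
G balance: n_G = 0 + 1ξ₁ − 1ξ₂ = 246 → ξ₂ = (1·306.7 − 246)/1 = 60.74 lbmol/h.
Outlet amounts (n = n₀ + Σ ν·ξ):
  E: 782.5 − 1(306.7) = 475.8
  G: 0 + 1(306.7) − 1(60.74) = 246
  D: 0 + 3(60.74) = 182.2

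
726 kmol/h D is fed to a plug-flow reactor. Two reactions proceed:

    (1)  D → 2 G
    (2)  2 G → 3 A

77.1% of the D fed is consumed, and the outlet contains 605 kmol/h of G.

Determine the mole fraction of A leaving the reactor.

0.5

Conversion of D: D consumed = 1ξ₁ = 0.771 × 726 → ξ₁ = 559.7 kmol/h.
G balance: n_G = 0 + 2ξ₁ − 2ξ₂ = 605 → ξ₂ = (2·559.7 − 605)/2 = 257.2 kmol/h.
Outlet amounts (n = n₀ + Σ ν·ξ):
  D: 726 − 1(559.7) = 166.3
  G: 0 + 2(559.7) − 2(257.2) = 605
  A: 0 + 3(257.2) = 771.7
Total out = 1543 kmol/h; y_A = 771.7 / 1543 = 0.5002.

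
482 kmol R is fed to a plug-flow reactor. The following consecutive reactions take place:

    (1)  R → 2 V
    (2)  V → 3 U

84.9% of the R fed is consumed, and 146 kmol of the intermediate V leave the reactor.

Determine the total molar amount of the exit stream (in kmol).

Conversion of R: R consumed = 1ξ₁ = 0.849 × 482 → ξ₁ = 409.2 kmol.
V balance: n_V = 0 + 2ξ₁ − 1ξ₂ = 146 → ξ₂ = (2·409.2 − 146)/1 = 672.4 kmol.
Outlet amounts (n = n₀ + Σ ν·ξ):
  R: 482 − 1(409.2) = 72.78
  V: 0 + 2(409.2) − 1(672.4) = 146
  U: 0 + 3(672.4) = 2017
Total out = 72.78 + 146 + 2017 = 2236 kmol.

2240 kmol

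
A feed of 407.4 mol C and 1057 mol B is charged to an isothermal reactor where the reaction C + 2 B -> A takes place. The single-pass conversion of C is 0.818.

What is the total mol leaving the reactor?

C reacted = 0.818 × 407.4 = 333.3 mol; ν_C = −1, so ξ = 333.3/1 = 333.3 mol.
Outlet amounts (n = n₀ + ν ξ):
  C: 407.4 − 1(333.3) = 74.15
  B: 1057 − 2(333.3) = 390.5
  A: 0 + 1(333.3) = 333.3
Total out = 74.15 + 390.5 + 333.3 = 797.9 mol.

798 mol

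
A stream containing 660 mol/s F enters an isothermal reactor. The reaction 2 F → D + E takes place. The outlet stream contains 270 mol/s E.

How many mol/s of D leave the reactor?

270 mol/s

For E: n = n₀ + 1ξ → 270 = 0 + 1ξ, giving ξ = 270 mol/s.
Outlet amounts (n = n₀ + ν ξ):
  F: 660 − 2(270) = 120
  D: 0 + 1(270) = 270
  E: 0 + 1(270) = 270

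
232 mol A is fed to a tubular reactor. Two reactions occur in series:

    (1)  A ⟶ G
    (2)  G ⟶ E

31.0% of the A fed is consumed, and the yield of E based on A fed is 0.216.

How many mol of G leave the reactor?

Conversion of A: A consumed = 1ξ₁ = 0.31 × 232 → ξ₁ = 71.92 mol.
Yield of E: 1ξ₂ / 232 = 0.216 → ξ₂ = 50.11 mol.
Outlet amounts (n = n₀ + Σ ν·ξ):
  A: 232 − 1(71.92) = 160.1
  G: 0 + 1(71.92) − 1(50.11) = 21.81
  E: 0 + 1(50.11) = 50.11

21.8 mol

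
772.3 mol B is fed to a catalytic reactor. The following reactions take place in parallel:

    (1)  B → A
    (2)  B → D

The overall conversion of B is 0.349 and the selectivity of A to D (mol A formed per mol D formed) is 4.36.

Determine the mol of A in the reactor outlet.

Conversion of B: B consumed = 0.349 × 772.3 = 269.5 mol = 1ξ₁ + 1ξ₂.
Selectivity: 1ξ₁ / (1ξ₂) = 4.36 → ξ₁ = 4.36 ξ₂.
Substitute: (1·4.36 + 1) ξ₂ = 269.5 → ξ₂ = 50.29 mol, ξ₁ = 219.2 mol.
Outlet amounts (n = n₀ + Σ ν·ξ):
  B: 772.3 − 1(219.2) − 1(50.29) = 502.8
  A: 0 + 1(219.2) = 219.2
  D: 0 + 1(50.29) = 50.29

219 mol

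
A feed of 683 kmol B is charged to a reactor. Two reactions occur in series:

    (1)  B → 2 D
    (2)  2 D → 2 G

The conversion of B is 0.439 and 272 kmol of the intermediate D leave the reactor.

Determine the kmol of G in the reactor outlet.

Conversion of B: B consumed = 1ξ₁ = 0.439 × 683 → ξ₁ = 299.8 kmol.
D balance: n_D = 0 + 2ξ₁ − 2ξ₂ = 272 → ξ₂ = (2·299.8 − 272)/2 = 163.8 kmol.
Outlet amounts (n = n₀ + Σ ν·ξ):
  B: 683 − 1(299.8) = 383.2
  D: 0 + 2(299.8) − 2(163.8) = 272
  G: 0 + 2(163.8) = 327.7

328 kmol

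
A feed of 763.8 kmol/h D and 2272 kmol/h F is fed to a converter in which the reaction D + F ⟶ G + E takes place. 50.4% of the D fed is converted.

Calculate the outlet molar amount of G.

385 kmol/h

D reacted = 0.504 × 763.8 = 385 kmol/h; ν_D = −1, so ξ = 385/1 = 385 kmol/h.
Outlet amounts (n = n₀ + ν ξ):
  D: 763.8 − 1(385) = 378.8
  F: 2272 − 1(385) = 1887
  G: 0 + 1(385) = 385
  E: 0 + 1(385) = 385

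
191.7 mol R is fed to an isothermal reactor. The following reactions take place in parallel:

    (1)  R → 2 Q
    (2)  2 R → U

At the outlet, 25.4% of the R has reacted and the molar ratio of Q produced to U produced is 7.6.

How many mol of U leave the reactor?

Conversion of R: R consumed = 0.254 × 191.7 = 48.69 mol = 1ξ₁ + 2ξ₂.
Selectivity: 2ξ₁ / (1ξ₂) = 7.6 → ξ₁ = 3.8 ξ₂.
Substitute: (1·3.8 + 2) ξ₂ = 48.69 → ξ₂ = 8.395 mol, ξ₁ = 31.9 mol.
Outlet amounts (n = n₀ + Σ ν·ξ):
  R: 191.7 − 1(31.9) − 2(8.395) = 143
  Q: 0 + 2(31.9) = 63.8
  U: 0 + 1(8.395) = 8.395

8.4 mol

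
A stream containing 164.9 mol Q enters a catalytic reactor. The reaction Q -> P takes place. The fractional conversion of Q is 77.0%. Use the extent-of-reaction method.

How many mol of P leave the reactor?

127 mol

Q reacted = 0.77 × 164.9 = 127 mol; ν_Q = −1, so ξ = 127/1 = 127 mol.
Outlet amounts (n = n₀ + ν ξ):
  Q: 164.9 − 1(127) = 37.93
  P: 0 + 1(127) = 127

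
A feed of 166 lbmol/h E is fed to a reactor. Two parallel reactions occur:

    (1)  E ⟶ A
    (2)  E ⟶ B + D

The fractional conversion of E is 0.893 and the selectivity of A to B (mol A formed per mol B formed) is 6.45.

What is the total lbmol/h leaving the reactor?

Conversion of E: E consumed = 0.893 × 166 = 148.2 lbmol/h = 1ξ₁ + 1ξ₂.
Selectivity: 1ξ₁ / (1ξ₂) = 6.45 → ξ₁ = 6.45 ξ₂.
Substitute: (1·6.45 + 1) ξ₂ = 148.2 → ξ₂ = 19.9 lbmol/h, ξ₁ = 128.3 lbmol/h.
Outlet amounts (n = n₀ + Σ ν·ξ):
  E: 166 − 1(128.3) − 1(19.9) = 17.76
  A: 0 + 1(128.3) = 128.3
  B: 0 + 1(19.9) = 19.9
  D: 0 + 1(19.9) = 19.9
Total out = 17.76 + 128.3 + 19.9 + 19.9 = 185.9 lbmol/h.

186 lbmol/h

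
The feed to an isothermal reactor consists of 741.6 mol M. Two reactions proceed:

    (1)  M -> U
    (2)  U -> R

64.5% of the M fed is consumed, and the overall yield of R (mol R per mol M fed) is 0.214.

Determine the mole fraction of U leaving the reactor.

0.431

Conversion of M: M consumed = 1ξ₁ = 0.645 × 741.6 → ξ₁ = 478.3 mol.
Yield of R: 1ξ₂ / 741.6 = 0.214 → ξ₂ = 158.7 mol.
Outlet amounts (n = n₀ + Σ ν·ξ):
  M: 741.6 − 1(478.3) = 263.3
  U: 0 + 1(478.3) − 1(158.7) = 319.6
  R: 0 + 1(158.7) = 158.7
Total out = 741.6 mol; y_U = 319.6 / 741.6 = 0.431.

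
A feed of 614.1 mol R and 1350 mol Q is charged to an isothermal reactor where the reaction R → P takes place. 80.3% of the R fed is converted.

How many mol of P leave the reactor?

493 mol

R reacted = 0.803 × 614.1 = 493.1 mol; ν_R = −1, so ξ = 493.1/1 = 493.1 mol.
Outlet amounts (n = n₀ + ν ξ):
  R: 614.1 − 1(493.1) = 121
  P: 0 + 1(493.1) = 493.1
  Q: 1350 (inert)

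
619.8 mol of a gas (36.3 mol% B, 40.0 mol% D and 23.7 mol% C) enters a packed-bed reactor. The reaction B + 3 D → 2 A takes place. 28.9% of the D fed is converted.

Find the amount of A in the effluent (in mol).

D reacted = 0.289 × 247.9 = 71.65 mol; ν_D = −3, so ξ = 71.65/3 = 23.88 mol.
Outlet amounts (n = n₀ + ν ξ):
  B: 225 − 1(23.88) = 201.1
  D: 247.9 − 3(23.88) = 176.3
  A: 0 + 2(23.88) = 47.77
  C: 146.9 (inert)

47.8 mol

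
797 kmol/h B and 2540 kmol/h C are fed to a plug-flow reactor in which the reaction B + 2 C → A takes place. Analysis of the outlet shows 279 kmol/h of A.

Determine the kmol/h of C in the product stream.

For A: n = n₀ + 1ξ → 279 = 0 + 1ξ, giving ξ = 279 kmol/h.
Outlet amounts (n = n₀ + ν ξ):
  B: 797 − 1(279) = 518
  C: 2540 − 2(279) = 1982
  A: 0 + 1(279) = 279

1980 kmol/h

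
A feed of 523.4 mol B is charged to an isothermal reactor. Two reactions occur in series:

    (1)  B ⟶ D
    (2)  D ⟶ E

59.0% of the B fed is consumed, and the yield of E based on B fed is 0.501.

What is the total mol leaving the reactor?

Conversion of B: B consumed = 1ξ₁ = 0.59 × 523.4 → ξ₁ = 308.8 mol.
Yield of E: 1ξ₂ / 523.4 = 0.501 → ξ₂ = 262.2 mol.
Outlet amounts (n = n₀ + Σ ν·ξ):
  B: 523.4 − 1(308.8) = 214.6
  D: 0 + 1(308.8) − 1(262.2) = 46.58
  E: 0 + 1(262.2) = 262.2
Total out = 214.6 + 46.58 + 262.2 = 523.4 mol.

523 mol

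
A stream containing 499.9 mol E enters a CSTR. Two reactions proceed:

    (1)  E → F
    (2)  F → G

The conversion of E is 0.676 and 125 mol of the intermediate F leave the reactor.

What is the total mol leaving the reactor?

Conversion of E: E consumed = 1ξ₁ = 0.676 × 499.9 → ξ₁ = 337.9 mol.
F balance: n_F = 0 + 1ξ₁ − 1ξ₂ = 125 → ξ₂ = (1·337.9 − 125)/1 = 212.9 mol.
Outlet amounts (n = n₀ + Σ ν·ξ):
  E: 499.9 − 1(337.9) = 162
  F: 0 + 1(337.9) − 1(212.9) = 125
  G: 0 + 1(212.9) = 212.9
Total out = 162 + 125 + 212.9 = 499.9 mol.

500 mol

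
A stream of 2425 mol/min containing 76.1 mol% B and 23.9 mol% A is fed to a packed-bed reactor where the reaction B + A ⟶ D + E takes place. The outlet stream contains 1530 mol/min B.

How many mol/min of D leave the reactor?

For B: n = n₀ − 1ξ → 1530 = 1845 − 1ξ, giving ξ = 315.4 mol/min.
Outlet amounts (n = n₀ + ν ξ):
  B: 1845 − 1(315.4) = 1530
  A: 579.6 − 1(315.4) = 264.2
  D: 0 + 1(315.4) = 315.4
  E: 0 + 1(315.4) = 315.4

315 mol/min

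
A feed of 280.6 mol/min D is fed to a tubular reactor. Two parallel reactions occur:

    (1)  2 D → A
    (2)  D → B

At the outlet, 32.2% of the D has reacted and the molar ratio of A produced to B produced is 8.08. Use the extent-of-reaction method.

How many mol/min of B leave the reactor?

Conversion of D: D consumed = 0.322 × 280.6 = 90.35 mol/min = 2ξ₁ + 1ξ₂.
Selectivity: 1ξ₁ / (1ξ₂) = 8.08 → ξ₁ = 8.08 ξ₂.
Substitute: (2·8.08 + 1) ξ₂ = 90.35 → ξ₂ = 5.265 mol/min, ξ₁ = 42.54 mol/min.
Outlet amounts (n = n₀ + Σ ν·ξ):
  D: 280.6 − 2(42.54) − 1(5.265) = 190.2
  A: 0 + 1(42.54) = 42.54
  B: 0 + 1(5.265) = 5.265

5.27 mol/min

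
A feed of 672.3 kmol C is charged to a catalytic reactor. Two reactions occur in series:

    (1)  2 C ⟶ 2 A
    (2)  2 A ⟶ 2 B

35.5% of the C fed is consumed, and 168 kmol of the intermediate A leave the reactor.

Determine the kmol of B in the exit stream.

70.7 kmol

Conversion of C: C consumed = 2ξ₁ = 0.355 × 672.3 → ξ₁ = 119.3 kmol.
A balance: n_A = 0 + 2ξ₁ − 2ξ₂ = 168 → ξ₂ = (2·119.3 − 168)/2 = 35.33 kmol.
Outlet amounts (n = n₀ + Σ ν·ξ):
  C: 672.3 − 2(119.3) = 433.6
  A: 0 + 2(119.3) − 2(35.33) = 168
  B: 0 + 2(35.33) = 70.67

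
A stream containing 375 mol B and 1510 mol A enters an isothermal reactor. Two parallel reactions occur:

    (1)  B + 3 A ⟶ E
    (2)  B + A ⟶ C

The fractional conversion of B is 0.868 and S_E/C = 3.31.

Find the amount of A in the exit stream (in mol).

Conversion of B: B consumed = 0.868 × 375 = 325.5 mol = 1ξ₁ + 1ξ₂.
Selectivity: 1ξ₁ / (1ξ₂) = 3.31 → ξ₁ = 3.31 ξ₂.
Substitute: (1·3.31 + 1) ξ₂ = 325.5 → ξ₂ = 75.52 mol, ξ₁ = 250 mol.
Outlet amounts (n = n₀ + Σ ν·ξ):
  B: 375 − 1(250) − 1(75.52) = 49.5
  A: 1510 − 3(250) − 1(75.52) = 684.5
  E: 0 + 1(250) = 250
  C: 0 + 1(75.52) = 75.52

685 mol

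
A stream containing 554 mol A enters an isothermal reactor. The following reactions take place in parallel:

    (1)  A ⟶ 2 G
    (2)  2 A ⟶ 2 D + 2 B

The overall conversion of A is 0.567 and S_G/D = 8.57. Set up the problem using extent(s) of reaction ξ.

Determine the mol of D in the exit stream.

59.4 mol

Conversion of A: A consumed = 0.567 × 554 = 314.1 mol = 1ξ₁ + 2ξ₂.
Selectivity: 2ξ₁ / (2ξ₂) = 8.57 → ξ₁ = 8.57 ξ₂.
Substitute: (1·8.57 + 2) ξ₂ = 314.1 → ξ₂ = 29.72 mol, ξ₁ = 254.7 mol.
Outlet amounts (n = n₀ + Σ ν·ξ):
  A: 554 − 1(254.7) − 2(29.72) = 239.9
  G: 0 + 2(254.7) = 509.4
  D: 0 + 2(29.72) = 59.44
  B: 0 + 2(29.72) = 59.44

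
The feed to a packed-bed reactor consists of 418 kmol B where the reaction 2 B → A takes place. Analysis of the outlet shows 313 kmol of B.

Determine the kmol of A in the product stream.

52.5 kmol

For B: n = n₀ − 2ξ → 313 = 418 − 2ξ, giving ξ = 52.5 kmol.
Outlet amounts (n = n₀ + ν ξ):
  B: 418 − 2(52.5) = 313
  A: 0 + 1(52.5) = 52.5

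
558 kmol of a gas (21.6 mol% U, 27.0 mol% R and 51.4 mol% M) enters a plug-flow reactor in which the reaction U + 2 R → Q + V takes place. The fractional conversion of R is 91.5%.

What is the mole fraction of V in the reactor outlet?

R reacted = 0.915 × 150.7 = 137.9 kmol; ν_R = −2, so ξ = 137.9/2 = 68.93 kmol.
Outlet amounts (n = n₀ + ν ξ):
  U: 120.5 − 1(68.93) = 51.6
  R: 150.7 − 2(68.93) = 12.81
  Q: 0 + 1(68.93) = 68.93
  V: 0 + 1(68.93) = 68.93
  M: 286.8 (inert)
Total out = 489.1 kmol; y_V = 68.93 / 489.1 = 0.1409.

0.141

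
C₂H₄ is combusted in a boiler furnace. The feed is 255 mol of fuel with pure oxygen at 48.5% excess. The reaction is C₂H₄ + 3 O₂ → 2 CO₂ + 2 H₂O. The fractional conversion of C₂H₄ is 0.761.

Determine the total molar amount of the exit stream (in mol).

1390 mol

Stoichiometric O₂ = 3 × 255 = 765 mol; O₂ fed = 765 × 1.485 = 1136 mol.
Fuel reacted = 0.761 × 255 → ξ = 194.1 mol.
Outlet (n = n₀ + ν ξ):
  C₂H₄: 255 − 1(194.1) = 60.94
  O₂: 1136 − 3(194.1) = 553.9
  CO₂: 0 + 2(194.1) = 388.1
  H₂O: 0 + 2(194.1) = 388.1
Total out = 60.94 + 553.9 + 388.1 + 388.1 = 1391 mol.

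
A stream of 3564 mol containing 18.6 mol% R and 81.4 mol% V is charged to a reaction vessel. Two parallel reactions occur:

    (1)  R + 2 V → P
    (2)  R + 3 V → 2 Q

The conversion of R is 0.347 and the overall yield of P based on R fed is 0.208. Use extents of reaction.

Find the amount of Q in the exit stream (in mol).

Yield of P: 1ξ₁ / 662.9 = 0.208 → ξ₁ = 137.9 mol.
Conversion of R: 1ξ₁ + 1ξ₂ = 0.347 × 662.9 = 230 → ξ₂ = 92.14 mol.
Outlet amounts (n = n₀ + Σ ν·ξ):
  R: 662.9 − 1(137.9) − 1(92.14) = 432.9
  V: 2901 − 2(137.9) − 3(92.14) = 2349
  P: 0 + 1(137.9) = 137.9
  Q: 0 + 2(92.14) = 184.3

184 mol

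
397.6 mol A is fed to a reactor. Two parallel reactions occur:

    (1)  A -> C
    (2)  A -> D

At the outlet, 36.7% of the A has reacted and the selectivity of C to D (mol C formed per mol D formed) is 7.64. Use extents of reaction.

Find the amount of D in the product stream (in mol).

16.9 mol

Conversion of A: A consumed = 0.367 × 397.6 = 145.9 mol = 1ξ₁ + 1ξ₂.
Selectivity: 1ξ₁ / (1ξ₂) = 7.64 → ξ₁ = 7.64 ξ₂.
Substitute: (1·7.64 + 1) ξ₂ = 145.9 → ξ₂ = 16.89 mol, ξ₁ = 129 mol.
Outlet amounts (n = n₀ + Σ ν·ξ):
  A: 397.6 − 1(129) − 1(16.89) = 251.7
  C: 0 + 1(129) = 129
  D: 0 + 1(16.89) = 16.89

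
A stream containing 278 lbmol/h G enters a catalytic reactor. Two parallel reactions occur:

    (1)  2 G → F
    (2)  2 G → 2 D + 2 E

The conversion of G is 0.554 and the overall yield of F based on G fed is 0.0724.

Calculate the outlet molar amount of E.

114 lbmol/h

Yield of F: 1ξ₁ / 278 = 0.0724 → ξ₁ = 20.13 lbmol/h.
Conversion of G: 2ξ₁ + 2ξ₂ = 0.554 × 278 = 154 → ξ₂ = 56.88 lbmol/h.
Outlet amounts (n = n₀ + Σ ν·ξ):
  G: 278 − 2(20.13) − 2(56.88) = 124
  F: 0 + 1(20.13) = 20.13
  D: 0 + 2(56.88) = 113.8
  E: 0 + 2(56.88) = 113.8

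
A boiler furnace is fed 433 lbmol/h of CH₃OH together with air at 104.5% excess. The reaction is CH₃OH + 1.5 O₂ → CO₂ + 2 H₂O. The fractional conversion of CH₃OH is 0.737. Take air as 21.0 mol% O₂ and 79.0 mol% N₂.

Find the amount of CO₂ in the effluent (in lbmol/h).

319 lbmol/h

Stoichiometric O₂ = 1.5 × 433 = 649.5 lbmol/h; O₂ fed = 649.5 × 2.045 = 1328 lbmol/h.
N₂ fed = 1328 × 79/21 = 4997 lbmol/h.
Fuel reacted = 0.737 × 433 → ξ = 319.1 lbmol/h.
Outlet (n = n₀ + ν ξ):
  CH₃OH: 433 − 1(319.1) = 113.9
  O₂: 1328 − 1.5(319.1) = 849.5
  N₂: 4997 (inert)
  CO₂: 0 + 1(319.1) = 319.1
  H₂O: 0 + 2(319.1) = 638.2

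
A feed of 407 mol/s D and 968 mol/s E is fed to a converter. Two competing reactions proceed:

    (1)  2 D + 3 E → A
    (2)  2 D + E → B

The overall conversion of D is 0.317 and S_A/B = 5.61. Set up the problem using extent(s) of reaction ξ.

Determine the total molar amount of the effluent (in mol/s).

Conversion of D: D consumed = 0.317 × 407 = 129 mol/s = 2ξ₁ + 2ξ₂.
Selectivity: 1ξ₁ / (1ξ₂) = 5.61 → ξ₁ = 5.61 ξ₂.
Substitute: (2·5.61 + 2) ξ₂ = 129 → ξ₂ = 9.759 mol/s, ξ₁ = 54.75 mol/s.
Outlet amounts (n = n₀ + Σ ν·ξ):
  D: 407 − 2(54.75) − 2(9.759) = 278
  E: 968 − 3(54.75) − 1(9.759) = 794
  A: 0 + 1(54.75) = 54.75
  B: 0 + 1(9.759) = 9.759
Total out = 278 + 794 + 54.75 + 9.759 = 1136 mol/s.

1140 mol/s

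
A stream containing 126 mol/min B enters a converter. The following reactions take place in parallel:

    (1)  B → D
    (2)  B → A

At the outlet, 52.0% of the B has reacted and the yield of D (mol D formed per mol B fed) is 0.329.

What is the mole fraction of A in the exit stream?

0.191

Yield of D: 1ξ₁ / 126 = 0.329 → ξ₁ = 41.45 mol/min.
Conversion of B: 1ξ₁ + 1ξ₂ = 0.52 × 126 = 65.52 → ξ₂ = 24.07 mol/min.
Outlet amounts (n = n₀ + Σ ν·ξ):
  B: 126 − 1(41.45) − 1(24.07) = 60.48
  D: 0 + 1(41.45) = 41.45
  A: 0 + 1(24.07) = 24.07
Total out = 126 mol/min; y_A = 24.07 / 126 = 0.191.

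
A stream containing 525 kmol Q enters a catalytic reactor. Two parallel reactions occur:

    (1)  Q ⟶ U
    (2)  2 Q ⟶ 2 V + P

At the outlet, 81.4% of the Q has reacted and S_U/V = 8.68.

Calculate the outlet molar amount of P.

Conversion of Q: Q consumed = 0.814 × 525 = 427.3 kmol = 1ξ₁ + 2ξ₂.
Selectivity: 1ξ₁ / (2ξ₂) = 8.68 → ξ₁ = 17.36 ξ₂.
Substitute: (1·17.36 + 2) ξ₂ = 427.3 → ξ₂ = 22.07 kmol, ξ₁ = 383.2 kmol.
Outlet amounts (n = n₀ + Σ ν·ξ):
  Q: 525 − 1(383.2) − 2(22.07) = 97.65
  U: 0 + 1(383.2) = 383.2
  V: 0 + 2(22.07) = 44.15
  P: 0 + 1(22.07) = 22.07

22.1 kmol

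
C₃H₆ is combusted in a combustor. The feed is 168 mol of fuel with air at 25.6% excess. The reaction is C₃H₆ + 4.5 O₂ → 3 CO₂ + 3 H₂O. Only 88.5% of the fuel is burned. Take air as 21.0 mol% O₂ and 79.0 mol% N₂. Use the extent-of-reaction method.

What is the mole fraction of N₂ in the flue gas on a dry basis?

0.827

Stoichiometric O₂ = 4.5 × 168 = 756 mol; O₂ fed = 756 × 1.256 = 949.5 mol.
N₂ fed = 949.5 × 79/21 = 3572 mol.
Fuel reacted = 0.885 × 168 → ξ = 148.7 mol.
Outlet (n = n₀ + ν ξ):
  C₃H₆: 168 − 1(148.7) = 19.32
  O₂: 949.5 − 4.5(148.7) = 280.5
  N₂: 3572 (inert)
  CO₂: 0 + 3(148.7) = 446
  H₂O: 0 + 3(148.7) = 446
Dry total = 4318 mol; y_N₂ (dry) = 3572 / 4318 = 0.8273.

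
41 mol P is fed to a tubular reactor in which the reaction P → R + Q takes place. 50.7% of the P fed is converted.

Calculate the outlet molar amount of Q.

20.8 mol

P reacted = 0.507 × 41 = 20.79 mol; ν_P = −1, so ξ = 20.79/1 = 20.79 mol.
Outlet amounts (n = n₀ + ν ξ):
  P: 41 − 1(20.79) = 20.21
  R: 0 + 1(20.79) = 20.79
  Q: 0 + 1(20.79) = 20.79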